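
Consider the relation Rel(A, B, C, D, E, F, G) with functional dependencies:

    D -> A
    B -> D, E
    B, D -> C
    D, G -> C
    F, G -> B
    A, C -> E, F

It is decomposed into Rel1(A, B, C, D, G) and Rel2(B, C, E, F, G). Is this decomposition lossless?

Yes

Common attributes: Rel1 ∩ Rel2 = {B, C, G}.
Closure of {B, C, G}: B → D, E applies, adding D, E; D → A applies, adding A; A, C → E, F applies, adding F. So (B, C, G)⁺ = {A, B, C, D, E, F, G}.
This closure contains every attribute of Rel1, so Rel1 ∩ Rel2 → Rel1. The join is lossless.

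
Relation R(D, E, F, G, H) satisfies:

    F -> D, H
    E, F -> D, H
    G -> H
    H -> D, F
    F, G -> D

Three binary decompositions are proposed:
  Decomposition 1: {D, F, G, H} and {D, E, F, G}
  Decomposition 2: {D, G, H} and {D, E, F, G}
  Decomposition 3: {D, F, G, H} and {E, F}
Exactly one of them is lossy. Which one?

Decomposition 1: common = {D, F, G}, closure = {D, F, G, H} → lossless.
Decomposition 2: common = {D, G}, closure = {D, F, G, H} → lossless.
Decomposition 3: common = {F}, closure = {D, F, H} → lossy.

Decomposition 3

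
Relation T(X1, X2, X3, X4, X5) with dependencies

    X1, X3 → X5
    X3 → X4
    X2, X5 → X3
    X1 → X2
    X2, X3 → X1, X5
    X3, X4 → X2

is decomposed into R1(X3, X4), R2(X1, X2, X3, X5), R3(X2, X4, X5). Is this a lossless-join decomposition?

Chase test. Columns are X1, X2, X3, X4, X5; row i has aⱼ where attribute j ∈ Ri, else bᵢⱼ.
Initial tableau (one row per fragment):
  row 1: b11 b12 a3 a4 b15
  row 2: a1 a2 a3 b24 a5
  row 3: b31 a2 b33 a4 a5
Rows 1 and 2 agree on X3; apply X3→X4 and equate their X4 entries.
Rows 2 and 3 agree on X2, X5; apply X2, X5→X3 and equate their X3 entries.
Rows 2 and 3 agree on X2, X3; apply X2, X3→X1, X5 and equate their X1, X5 entries.
Rows 1 and 2 agree on X3, X4; apply X3, X4→X2 and equate their X2 entries.
Rows 1 and 2 agree on X2, X3; apply X2, X3→X1, X5 and equate their X1, X5 entries.
Row 1 is now all distinguished symbols — the join is lossless.

Yes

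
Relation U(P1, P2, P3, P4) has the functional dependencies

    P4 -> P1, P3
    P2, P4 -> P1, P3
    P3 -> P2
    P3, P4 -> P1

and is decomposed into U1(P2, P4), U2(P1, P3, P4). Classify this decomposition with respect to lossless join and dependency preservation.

lossless but not dependency-preserving

Lossless test: (P4)⁺ = {P1, P2, P3, P4}, which contains all of one fragment — lossless.
Dependency preservation: the restricted closure of {P3} across the fragments never reaches {P2}, so P3 → P2 cannot be enforced without a join — not preserved.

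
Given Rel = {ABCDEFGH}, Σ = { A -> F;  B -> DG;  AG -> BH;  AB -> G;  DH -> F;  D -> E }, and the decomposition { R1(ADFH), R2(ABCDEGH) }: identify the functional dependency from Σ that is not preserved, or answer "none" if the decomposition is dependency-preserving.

none

A → F lies within R1.
B → DG lies within R2.
AG → BH lies within R2.
AB → G lies within R2.
DH → F lies within R1.
D → E lies within R2.
Every dependency is enforceable on the fragments, so the decomposition is dependency-preserving.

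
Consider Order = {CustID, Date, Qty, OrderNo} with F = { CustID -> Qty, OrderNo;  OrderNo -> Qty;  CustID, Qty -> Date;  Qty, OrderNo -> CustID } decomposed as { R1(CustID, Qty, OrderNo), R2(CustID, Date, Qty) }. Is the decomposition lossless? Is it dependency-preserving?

lossless and dependency-preserving

Lossless test: (CustID, Qty)⁺ = {CustID, Date, Qty, OrderNo}, which contains all of one fragment — lossless.
Dependency preservation: every FD's attributes lie within a single fragment, so each can be enforced locally — preserved.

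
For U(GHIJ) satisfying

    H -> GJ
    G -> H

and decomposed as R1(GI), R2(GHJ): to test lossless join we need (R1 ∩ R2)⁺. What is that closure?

GHJ

R1 ∩ R2 = {G}.
G → H applies, adding H
H → GJ applies, adding J
Closure: {GHJ}.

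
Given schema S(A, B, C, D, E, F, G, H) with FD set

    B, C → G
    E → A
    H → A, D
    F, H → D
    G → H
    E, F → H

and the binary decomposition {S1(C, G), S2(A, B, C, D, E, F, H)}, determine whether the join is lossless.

No

Common attributes: S1 ∩ S2 = {C}.
No dependency enlarges {C}, so (C)⁺ = {C}.
The closure contains neither all of S1 = {C, G} nor all of S2 = {A, B, C, D, E, F, H}, so the common attributes are not a superkey of either fragment. The join is lossy.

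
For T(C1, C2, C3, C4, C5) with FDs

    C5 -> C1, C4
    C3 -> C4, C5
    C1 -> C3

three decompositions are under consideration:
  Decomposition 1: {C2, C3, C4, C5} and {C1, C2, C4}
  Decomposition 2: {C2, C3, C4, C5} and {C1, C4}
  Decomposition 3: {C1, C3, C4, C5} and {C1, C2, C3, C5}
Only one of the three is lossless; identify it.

Decomposition 3

Decomposition 1: common = {C2, C4}, closure = {C2, C4} → lossy.
Decomposition 2: common = {C4}, closure = {C4} → lossy.
Decomposition 3: common = {C1, C3, C5}, closure = {C1, C3, C4, C5} → lossless.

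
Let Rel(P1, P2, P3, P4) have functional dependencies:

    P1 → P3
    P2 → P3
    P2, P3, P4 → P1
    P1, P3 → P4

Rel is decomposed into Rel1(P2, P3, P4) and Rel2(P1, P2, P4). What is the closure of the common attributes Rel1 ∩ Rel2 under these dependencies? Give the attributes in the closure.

P1, P2, P3, P4

Rel1 ∩ Rel2 = {P2, P4}.
P2 → P3 applies, adding P3
P2, P3, P4 → P1 applies, adding P1
Closure: {P1, P2, P3, P4}.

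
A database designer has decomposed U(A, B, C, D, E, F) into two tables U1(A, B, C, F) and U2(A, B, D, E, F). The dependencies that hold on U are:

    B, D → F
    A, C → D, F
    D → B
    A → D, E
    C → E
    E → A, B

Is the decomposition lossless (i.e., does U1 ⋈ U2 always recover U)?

Common attributes: U1 ∩ U2 = {A, B, F}.
Closure of {A, B, F}: A → D, E applies, adding D, E. So (A, B, F)⁺ = {A, B, D, E, F}.
This closure contains every attribute of U2, so U1 ∩ U2 → U2. The join is lossless.

Yes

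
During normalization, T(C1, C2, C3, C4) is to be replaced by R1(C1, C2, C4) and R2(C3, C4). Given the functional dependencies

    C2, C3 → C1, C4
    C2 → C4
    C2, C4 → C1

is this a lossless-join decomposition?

No

Common attributes: R1 ∩ R2 = {C4}.
No dependency enlarges {C4}, so (C4)⁺ = {C4}.
The closure contains neither all of R1 = {C1, C2, C4} nor all of R2 = {C3, C4}, so the common attributes are not a superkey of either fragment. The join is lossy.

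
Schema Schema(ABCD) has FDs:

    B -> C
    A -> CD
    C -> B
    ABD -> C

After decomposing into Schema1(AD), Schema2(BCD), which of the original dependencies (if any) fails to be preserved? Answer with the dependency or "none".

Check A → CD: no single fragment contains all of {ACD}, and the restricted closure of {A} across the fragments never reaches {CD}.
B → C is preserved.
C → B is preserved.
ABD → C is preserved.

A -> CD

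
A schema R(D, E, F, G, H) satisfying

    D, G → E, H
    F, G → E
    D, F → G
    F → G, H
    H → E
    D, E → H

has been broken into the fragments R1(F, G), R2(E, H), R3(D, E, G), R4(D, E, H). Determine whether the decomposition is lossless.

No

Chase test. Columns are D, E, F, G, H; row i has aⱼ where attribute j ∈ Ri, else bᵢⱼ.
Initial tableau (one row per fragment):
  row 1: b11 b12 a3 a4 b15
  row 2: b21 a2 b23 b24 a5
  row 3: a1 a2 b33 a4 b35
  row 4: a1 a2 b43 b44 a5
Rows 3 and 4 agree on D, E; apply D, E→H and equate their H entries.
No row becomes fully distinguished — the join is lossy.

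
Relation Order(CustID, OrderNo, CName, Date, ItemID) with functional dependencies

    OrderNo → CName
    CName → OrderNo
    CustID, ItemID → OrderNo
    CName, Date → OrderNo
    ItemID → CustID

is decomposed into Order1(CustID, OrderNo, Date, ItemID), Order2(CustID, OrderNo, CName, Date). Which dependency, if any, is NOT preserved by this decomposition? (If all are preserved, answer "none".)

none

OrderNo → CName lies within Order2.
CName → OrderNo lies within Order2.
CustID, ItemID → OrderNo lies within Order1.
CName, Date → OrderNo lies within Order2.
ItemID → CustID lies within Order1.
Every dependency is enforceable on the fragments, so the decomposition is dependency-preserving.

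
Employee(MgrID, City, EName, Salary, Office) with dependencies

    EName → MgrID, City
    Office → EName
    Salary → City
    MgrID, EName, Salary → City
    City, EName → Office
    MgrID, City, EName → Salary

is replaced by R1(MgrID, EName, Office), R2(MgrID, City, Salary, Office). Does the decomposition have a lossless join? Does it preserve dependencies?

Lossless test: (MgrID, Office)⁺ = {MgrID, City, EName, Salary, Office}, which contains all of one fragment — lossless.
Dependency preservation: EName → MgrID, City; MgrID, EName, Salary → City; City, EName → Office; MgrID, City, EName → Salary are not contained in any single fragment, but the restricted closure of each left-hand side across the fragments still reaches the right-hand side; the remaining FDs each lie inside some fragment. All dependencies are preserved.

lossless and dependency-preserving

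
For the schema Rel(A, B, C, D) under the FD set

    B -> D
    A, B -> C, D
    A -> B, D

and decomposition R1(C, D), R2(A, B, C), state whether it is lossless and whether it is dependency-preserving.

Lossless test: (C)⁺ = {C}, which is a superkey of neither fragment — lossy.
Dependency preservation: the restricted closure of {B} across the fragments never reaches {D}, so B → D cannot be enforced without a join — not preserved.

lossy and not dependency-preserving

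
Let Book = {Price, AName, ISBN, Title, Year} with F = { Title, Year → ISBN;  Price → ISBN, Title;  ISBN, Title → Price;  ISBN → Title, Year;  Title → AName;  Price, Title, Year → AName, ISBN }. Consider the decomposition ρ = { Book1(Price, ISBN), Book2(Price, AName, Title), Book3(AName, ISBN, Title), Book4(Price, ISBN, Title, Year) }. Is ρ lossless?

Chase test. Columns are Price, AName, ISBN, Title, Year; row i has aⱼ where attribute j ∈ Booki, else bᵢⱼ.
Initial tableau (one row per fragment):
  row 1: a1 b12 a3 b14 b15
  row 2: a1 a2 b23 a4 b25
  row 3: b31 a2 a3 a4 b35
  row 4: a1 b42 a3 a4 a5
Rows 1 and 2 agree on Price; apply Price→ISBN, Title and equate their ISBN, Title entries.
Rows 1 and 3 agree on ISBN, Title; apply ISBN, Title→Price and equate their Price entries.
Rows 1 and 2 agree on ISBN; apply ISBN→Title, Year and equate their Title, Year entries.
Rows 1 and 3 agree on ISBN; apply ISBN→Title, Year and equate their Title, Year entries.
Rows 1 and 4 agree on ISBN; apply ISBN→Title, Year and equate their Title, Year entries.
Rows 1 and 2 agree on Title; apply Title→AName and equate their AName entries.
Rows 1 and 4 agree on Title; apply Title→AName and equate their AName entries.
Row 1 is now all distinguished symbols — the join is lossless.

Yes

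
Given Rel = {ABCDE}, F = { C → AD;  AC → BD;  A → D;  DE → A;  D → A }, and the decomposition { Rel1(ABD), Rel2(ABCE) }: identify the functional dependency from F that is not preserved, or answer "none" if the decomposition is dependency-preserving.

none

C → AD: restricted closure across fragments reaches AD.
AC → BD: restricted closure across fragments reaches BD.
A → D lies within Rel1.
DE → A: restricted closure across fragments reaches A.
D → A lies within Rel1.
Every dependency is enforceable on the fragments, so the decomposition is dependency-preserving.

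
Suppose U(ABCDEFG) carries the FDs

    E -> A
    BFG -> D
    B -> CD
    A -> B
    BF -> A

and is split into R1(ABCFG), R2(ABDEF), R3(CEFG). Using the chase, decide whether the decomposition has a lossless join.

Yes

Chase test. Columns are ABCDEFG; row i has aⱼ where attribute j ∈ Ri, else bᵢⱼ.
Initial tableau (one row per fragment):
  row 1: a1 a2 a3 b14 b15 a6 a7
  row 2: a1 a2 b23 a4 a5 a6 b27
  row 3: b31 b32 a3 b34 a5 a6 a7
Rows 2 and 3 agree on E; apply E→A and equate their A entries.
Rows 1 and 2 agree on B; apply B→CD and equate their CD entries.
Rows 1 and 3 agree on A; apply A→B and equate their B entries.
Rows 1 and 3 agree on BFG; apply BFG→D and equate their D entries.
Row 3 is now all distinguished symbols — the join is lossless.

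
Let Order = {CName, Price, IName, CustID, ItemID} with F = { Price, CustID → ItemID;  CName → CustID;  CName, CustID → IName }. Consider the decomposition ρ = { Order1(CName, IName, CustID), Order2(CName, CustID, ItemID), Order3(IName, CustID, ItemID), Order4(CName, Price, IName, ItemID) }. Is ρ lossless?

Chase test. Columns are CName, Price, IName, CustID, ItemID; row i has aⱼ where attribute j ∈ Orderi, else bᵢⱼ.
Initial tableau (one row per fragment):
  row 1: a1 b12 a3 a4 b15
  row 2: a1 b22 b23 a4 a5
  row 3: b31 b32 a3 a4 a5
  row 4: a1 a2 a3 b44 a5
Rows 1 and 4 agree on CName; apply CName→CustID and equate their CustID entries.
Rows 1 and 2 agree on CName, CustID; apply CName, CustID→IName and equate their IName entries.
Row 4 is now all distinguished symbols — the join is lossless.

Yes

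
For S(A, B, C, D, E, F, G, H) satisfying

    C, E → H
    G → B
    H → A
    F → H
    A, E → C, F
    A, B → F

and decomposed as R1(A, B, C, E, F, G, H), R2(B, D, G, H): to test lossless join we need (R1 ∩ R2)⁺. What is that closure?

R1 ∩ R2 = {B, G, H}.
H → A applies, adding A
A, B → F applies, adding F
Closure: {A, B, F, G, H}.

A, B, F, G, H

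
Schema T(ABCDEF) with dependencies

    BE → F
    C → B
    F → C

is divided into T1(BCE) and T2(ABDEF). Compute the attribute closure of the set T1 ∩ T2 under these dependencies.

BCEF

T1 ∩ T2 = {BE}.
BE → F applies, adding F
F → C applies, adding C
Closure: {BCEF}.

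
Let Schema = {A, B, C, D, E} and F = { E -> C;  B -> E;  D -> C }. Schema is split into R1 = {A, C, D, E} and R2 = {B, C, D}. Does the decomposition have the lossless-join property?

Common attributes: R1 ∩ R2 = {C, D}.
No dependency enlarges {C, D}, so (C, D)⁺ = {C, D}.
The closure contains neither all of R1 = {A, C, D, E} nor all of R2 = {B, C, D}, so the common attributes are not a superkey of either fragment. The join is lossy.

No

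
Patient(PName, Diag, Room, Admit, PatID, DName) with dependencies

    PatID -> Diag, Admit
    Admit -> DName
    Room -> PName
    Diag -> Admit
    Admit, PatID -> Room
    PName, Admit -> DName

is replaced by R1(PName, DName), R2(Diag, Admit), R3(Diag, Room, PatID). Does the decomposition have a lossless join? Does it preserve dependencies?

lossy and not dependency-preserving

Lossless test (chase): Rows 2 and 3 agree on Diag; apply Diag→Admit and equate their Admit entries. Rows 2 and 3 agree on Admit; apply Admit→DName and equate their DName entries. No row becomes fully distinguished — the join is lossy.
Dependency preservation: the restricted closure of {Admit} across the fragments never reaches {DName}, so Admit → DName cannot be enforced without a join — not preserved.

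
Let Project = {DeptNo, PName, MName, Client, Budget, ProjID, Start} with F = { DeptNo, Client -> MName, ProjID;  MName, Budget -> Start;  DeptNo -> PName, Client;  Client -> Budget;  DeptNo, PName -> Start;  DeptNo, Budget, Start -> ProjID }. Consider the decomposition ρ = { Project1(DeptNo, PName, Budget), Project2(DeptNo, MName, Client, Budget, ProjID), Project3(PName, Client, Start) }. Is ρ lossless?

No

Chase test. Columns are DeptNo, PName, MName, Client, Budget, ProjID, Start; row i has aⱼ where attribute j ∈ Projecti, else bᵢⱼ.
Initial tableau (one row per fragment):
  row 1: a1 a2 b13 b14 a5 b16 b17
  row 2: a1 b22 a3 a4 a5 a6 b27
  row 3: b31 a2 b33 a4 b35 b36 a7
Rows 1 and 2 agree on DeptNo; apply DeptNo→PName, Client and equate their PName, Client entries.
Rows 1 and 3 agree on Client; apply Client→Budget and equate their Budget entries.
Rows 1 and 2 agree on DeptNo, PName; apply DeptNo, PName→Start and equate their Start entries.
Rows 1 and 2 agree on DeptNo, Budget, Start; apply DeptNo, Budget, Start→ProjID and equate their ProjID entries.
Rows 1 and 2 agree on DeptNo, Client; apply DeptNo, Client→MName, ProjID and equate their MName, ProjID entries.
No row becomes fully distinguished — the join is lossy.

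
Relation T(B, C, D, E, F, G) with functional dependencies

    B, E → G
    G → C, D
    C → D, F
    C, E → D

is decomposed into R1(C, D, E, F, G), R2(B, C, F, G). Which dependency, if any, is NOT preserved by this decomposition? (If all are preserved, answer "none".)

B, E → G

Check B, E → G: no single fragment contains all of {B, E, G}, and the restricted closure of {B, E} across the fragments never reaches {G}.
G → C, D is preserved.
C → D, F is preserved.
C, E → D is preserved.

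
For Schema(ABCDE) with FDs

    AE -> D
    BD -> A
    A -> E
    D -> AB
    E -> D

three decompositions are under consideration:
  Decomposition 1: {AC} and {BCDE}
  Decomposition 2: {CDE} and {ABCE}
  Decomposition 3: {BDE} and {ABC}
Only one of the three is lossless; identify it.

Decomposition 2

Decomposition 1: common = {C}, closure = {C} → lossy.
Decomposition 2: common = {CE}, closure = {ABCDE} → lossless.
Decomposition 3: common = {B}, closure = {B} → lossy.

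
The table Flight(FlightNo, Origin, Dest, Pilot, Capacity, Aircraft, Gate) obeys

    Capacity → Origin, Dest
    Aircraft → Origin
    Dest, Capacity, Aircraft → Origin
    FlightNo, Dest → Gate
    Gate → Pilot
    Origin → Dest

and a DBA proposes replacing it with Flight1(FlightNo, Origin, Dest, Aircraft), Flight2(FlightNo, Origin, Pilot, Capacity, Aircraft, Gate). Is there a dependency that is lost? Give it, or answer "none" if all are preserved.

FlightNo, Dest → Gate

Check FlightNo, Dest → Gate: no single fragment contains all of {FlightNo, Dest, Gate}, and the restricted closure of {FlightNo, Dest} across the fragments never reaches {Gate}.
Capacity → Origin, Dest is preserved.
Aircraft → Origin is preserved.
Dest, Capacity, Aircraft → Origin is preserved.
Gate → Pilot is preserved.
Origin → Dest is preserved.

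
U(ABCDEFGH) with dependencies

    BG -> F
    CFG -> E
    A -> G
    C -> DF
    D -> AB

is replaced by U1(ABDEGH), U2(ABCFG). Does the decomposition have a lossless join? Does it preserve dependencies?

lossy and not dependency-preserving

Lossless test: (ABG)⁺ = {ABFG}, which is a superkey of neither fragment — lossy.
Dependency preservation: the restricted closure of {CFG} across the fragments never reaches {E}, so CFG → E cannot be enforced without a join — not preserved.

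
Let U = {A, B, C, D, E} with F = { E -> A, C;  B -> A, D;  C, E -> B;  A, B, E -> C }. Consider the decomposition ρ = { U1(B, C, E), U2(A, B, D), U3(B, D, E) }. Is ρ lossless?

Yes

Chase test. Columns are A, B, C, D, E; row i has aⱼ where attribute j ∈ Ui, else bᵢⱼ.
Initial tableau (one row per fragment):
  row 1: b11 a2 a3 b14 a5
  row 2: a1 a2 b23 a4 b25
  row 3: b31 a2 b33 a4 a5
Rows 1 and 3 agree on E; apply E→A, C and equate their A, C entries.
Rows 1 and 2 agree on B; apply B→A, D and equate their A, D entries.
Row 1 is now all distinguished symbols — the join is lossless.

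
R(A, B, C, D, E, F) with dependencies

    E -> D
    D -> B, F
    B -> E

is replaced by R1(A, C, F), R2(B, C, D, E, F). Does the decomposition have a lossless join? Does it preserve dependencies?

Lossless test: (C, F)⁺ = {C, F}, which is a superkey of neither fragment — lossy.
Dependency preservation: every FD's attributes lie within a single fragment, so each can be enforced locally — preserved.

lossy but dependency-preserving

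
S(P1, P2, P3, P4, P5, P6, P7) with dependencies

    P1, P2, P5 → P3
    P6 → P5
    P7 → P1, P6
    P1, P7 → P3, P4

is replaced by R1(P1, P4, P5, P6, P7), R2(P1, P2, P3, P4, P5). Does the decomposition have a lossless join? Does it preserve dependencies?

Lossless test: (P1, P4, P5)⁺ = {P1, P4, P5}, which is a superkey of neither fragment — lossy.
Dependency preservation: the restricted closure of {P1, P7} across the fragments never reaches {P3, P4}, so P1, P7 → P3, P4 cannot be enforced without a join — not preserved.

lossy and not dependency-preserving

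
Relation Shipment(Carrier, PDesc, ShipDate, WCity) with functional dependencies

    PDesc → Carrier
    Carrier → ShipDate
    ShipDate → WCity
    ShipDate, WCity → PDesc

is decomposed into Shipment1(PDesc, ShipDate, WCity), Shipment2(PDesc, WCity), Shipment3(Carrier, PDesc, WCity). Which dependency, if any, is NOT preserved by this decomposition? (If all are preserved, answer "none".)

PDesc → Carrier lies within Shipment3.
Carrier → ShipDate: restricted closure across fragments reaches ShipDate.
ShipDate → WCity lies within Shipment1.
ShipDate, WCity → PDesc lies within Shipment1.
Every dependency is enforceable on the fragments, so the decomposition is dependency-preserving.

none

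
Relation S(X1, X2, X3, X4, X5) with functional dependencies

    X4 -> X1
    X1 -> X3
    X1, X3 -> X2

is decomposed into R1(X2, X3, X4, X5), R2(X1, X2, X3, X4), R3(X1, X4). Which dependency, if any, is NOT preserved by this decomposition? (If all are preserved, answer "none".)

X4 → X1 lies within R2.
X1 → X3 lies within R2.
X1, X3 → X2 lies within R2.
Every dependency is enforceable on the fragments, so the decomposition is dependency-preserving.

none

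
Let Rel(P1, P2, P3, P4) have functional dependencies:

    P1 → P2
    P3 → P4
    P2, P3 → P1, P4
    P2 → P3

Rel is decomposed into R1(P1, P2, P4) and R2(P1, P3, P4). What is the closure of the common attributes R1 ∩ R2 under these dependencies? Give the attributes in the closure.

P1, P2, P3, P4

R1 ∩ R2 = {P1, P4}.
P1 → P2 applies, adding P2
P2 → P3 applies, adding P3
Closure: {P1, P2, P3, P4}.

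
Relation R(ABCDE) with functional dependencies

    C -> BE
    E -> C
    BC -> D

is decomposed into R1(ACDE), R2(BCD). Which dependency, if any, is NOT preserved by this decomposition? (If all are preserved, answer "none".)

C → BE: restricted closure across fragments reaches BE.
E → C lies within R1.
BC → D lies within R2.
Every dependency is enforceable on the fragments, so the decomposition is dependency-preserving.

none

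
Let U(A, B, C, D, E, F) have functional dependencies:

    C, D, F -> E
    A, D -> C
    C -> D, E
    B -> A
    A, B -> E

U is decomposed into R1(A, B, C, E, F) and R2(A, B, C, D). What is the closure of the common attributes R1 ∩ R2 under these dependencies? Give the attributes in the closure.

A, B, C, D, E

R1 ∩ R2 = {A, B, C}.
C → D, E applies, adding D, E
Closure: {A, B, C, D, E}.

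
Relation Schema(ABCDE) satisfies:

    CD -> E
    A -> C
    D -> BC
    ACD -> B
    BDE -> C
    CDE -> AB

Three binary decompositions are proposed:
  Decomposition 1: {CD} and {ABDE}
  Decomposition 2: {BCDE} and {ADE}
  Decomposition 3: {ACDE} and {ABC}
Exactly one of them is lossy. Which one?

Decomposition 3

Decomposition 1: common = {D}, closure = {ABCDE} → lossless.
Decomposition 2: common = {DE}, closure = {ABCDE} → lossless.
Decomposition 3: common = {AC}, closure = {AC} → lossy.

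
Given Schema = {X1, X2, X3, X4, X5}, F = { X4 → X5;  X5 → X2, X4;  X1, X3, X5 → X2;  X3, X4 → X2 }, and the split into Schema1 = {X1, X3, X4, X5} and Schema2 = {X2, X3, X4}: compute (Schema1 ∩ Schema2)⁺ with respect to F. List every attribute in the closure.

X2, X3, X4, X5

Schema1 ∩ Schema2 = {X3, X4}.
X4 → X5 applies, adding X5
X5 → X2, X4 applies, adding X2
Closure: {X2, X3, X4, X5}.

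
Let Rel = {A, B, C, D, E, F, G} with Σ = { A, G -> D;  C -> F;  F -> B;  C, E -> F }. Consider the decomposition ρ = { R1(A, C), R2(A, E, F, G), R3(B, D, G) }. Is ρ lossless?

No

Chase test. Columns are A, B, C, D, E, F, G; row i has aⱼ where attribute j ∈ Ri, else bᵢⱼ.
Initial tableau (one row per fragment):
  row 1: a1 b12 a3 b14 b15 b16 b17
  row 2: a1 b22 b23 b24 a5 a6 a7
  row 3: b31 a2 b33 a4 b35 b36 a7
No row becomes fully distinguished — the join is lossy.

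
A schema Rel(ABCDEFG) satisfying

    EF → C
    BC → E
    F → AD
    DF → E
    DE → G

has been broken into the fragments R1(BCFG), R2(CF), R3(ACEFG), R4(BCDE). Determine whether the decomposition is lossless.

No

Chase test. Columns are ABCDEFG; row i has aⱼ where attribute j ∈ Ri, else bᵢⱼ.
Initial tableau (one row per fragment):
  row 1: b11 a2 a3 b14 b15 a6 a7
  row 2: b21 b22 a3 b24 b25 a6 b27
  row 3: a1 b32 a3 b34 a5 a6 a7
  row 4: b41 a2 a3 a4 a5 b46 b47
Rows 1 and 4 agree on BC; apply BC→E and equate their E entries.
Rows 1 and 2 agree on F; apply F→AD and equate their AD entries.
Rows 1 and 3 agree on F; apply F→AD and equate their AD entries.
Rows 1 and 2 agree on DF; apply DF→E and equate their E entries.
Rows 1 and 2 agree on DE; apply DE→G and equate their G entries.
No row becomes fully distinguished — the join is lossy.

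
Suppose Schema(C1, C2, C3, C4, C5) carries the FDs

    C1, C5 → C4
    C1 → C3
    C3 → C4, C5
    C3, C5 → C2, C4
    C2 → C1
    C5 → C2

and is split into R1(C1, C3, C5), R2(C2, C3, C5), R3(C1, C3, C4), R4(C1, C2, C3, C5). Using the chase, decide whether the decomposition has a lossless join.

Chase test. Columns are C1, C2, C3, C4, C5; row i has aⱼ where attribute j ∈ Ri, else bᵢⱼ.
Initial tableau (one row per fragment):
  row 1: a1 b12 a3 b14 a5
  row 2: b21 a2 a3 b24 a5
  row 3: a1 b32 a3 a4 b35
  row 4: a1 a2 a3 b44 a5
Rows 1 and 4 agree on C1, C5; apply C1, C5→C4 and equate their C4 entries.
Rows 1 and 2 agree on C3; apply C3→C4, C5 and equate their C4, C5 entries.
Rows 1 and 3 agree on C3; apply C3→C4, C5 and equate their C4, C5 entries.
Rows 1 and 2 agree on C3, C5; apply C3, C5→C2, C4 and equate their C2, C4 entries.
Rows 1 and 3 agree on C3, C5; apply C3, C5→C2, C4 and equate their C2, C4 entries.
Rows 1 and 2 agree on C2; apply C2→C1 and equate their C1 entries.
Row 1 is now all distinguished symbols — the join is lossless.

Yes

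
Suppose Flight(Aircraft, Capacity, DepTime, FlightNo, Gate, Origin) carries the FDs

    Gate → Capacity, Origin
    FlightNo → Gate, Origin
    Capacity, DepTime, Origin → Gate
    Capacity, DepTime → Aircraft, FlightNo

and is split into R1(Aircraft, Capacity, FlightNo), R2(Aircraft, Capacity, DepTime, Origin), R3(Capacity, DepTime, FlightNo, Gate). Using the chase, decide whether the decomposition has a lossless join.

Yes

Chase test. Columns are Aircraft, Capacity, DepTime, FlightNo, Gate, Origin; row i has aⱼ where attribute j ∈ Ri, else bᵢⱼ.
Initial tableau (one row per fragment):
  row 1: a1 a2 b13 a4 b15 b16
  row 2: a1 a2 a3 b24 b25 a6
  row 3: b31 a2 a3 a4 a5 b36
Rows 1 and 3 agree on FlightNo; apply FlightNo→Gate, Origin and equate their Gate, Origin entries.
Rows 2 and 3 agree on Capacity, DepTime; apply Capacity, DepTime→Aircraft, FlightNo and equate their Aircraft, FlightNo entries.
Rows 1 and 2 agree on FlightNo; apply FlightNo→Gate, Origin and equate their Gate, Origin entries.
Row 2 is now all distinguished symbols — the join is lossless.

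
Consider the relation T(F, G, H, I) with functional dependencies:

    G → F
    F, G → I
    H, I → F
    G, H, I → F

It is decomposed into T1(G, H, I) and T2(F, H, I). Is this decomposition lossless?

Common attributes: T1 ∩ T2 = {H, I}.
Closure of {H, I}: H, I → F applies, adding F. So (H, I)⁺ = {F, H, I}.
This closure contains every attribute of T2, so T1 ∩ T2 → T2. The join is lossless.

Yes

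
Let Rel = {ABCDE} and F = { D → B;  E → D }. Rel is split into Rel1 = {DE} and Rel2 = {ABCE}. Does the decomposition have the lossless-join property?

Common attributes: Rel1 ∩ Rel2 = {E}.
Closure of {E}: E → D applies, adding D; D → B applies, adding B. So (E)⁺ = {BDE}.
This closure contains every attribute of Rel1, so Rel1 ∩ Rel2 → Rel1. The join is lossless.

Yes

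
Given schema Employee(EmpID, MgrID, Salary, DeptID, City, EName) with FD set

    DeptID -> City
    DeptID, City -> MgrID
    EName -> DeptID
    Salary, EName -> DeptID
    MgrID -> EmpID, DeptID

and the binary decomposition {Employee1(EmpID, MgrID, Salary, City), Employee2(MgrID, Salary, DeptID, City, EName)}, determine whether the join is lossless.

Yes

Common attributes: Employee1 ∩ Employee2 = {MgrID, Salary, City}.
Closure of {MgrID, Salary, City}: MgrID → EmpID, DeptID applies, adding EmpID, DeptID. So (MgrID, Salary, City)⁺ = {EmpID, MgrID, Salary, DeptID, City}.
This closure contains every attribute of Employee1, so Employee1 ∩ Employee2 → Employee1. The join is lossless.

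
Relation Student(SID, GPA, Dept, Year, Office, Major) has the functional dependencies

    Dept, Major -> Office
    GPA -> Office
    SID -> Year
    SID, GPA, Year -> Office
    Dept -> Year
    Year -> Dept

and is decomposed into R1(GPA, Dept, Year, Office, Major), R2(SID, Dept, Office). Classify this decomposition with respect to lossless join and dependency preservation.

Lossless test: (Dept, Office)⁺ = {Dept, Year, Office}, which is a superkey of neither fragment — lossy.
Dependency preservation: SID → Year; SID, GPA, Year → Office are not contained in any single fragment, but the restricted closure of each left-hand side across the fragments still reaches the right-hand side; the remaining FDs each lie inside some fragment. All dependencies are preserved.

lossy but dependency-preserving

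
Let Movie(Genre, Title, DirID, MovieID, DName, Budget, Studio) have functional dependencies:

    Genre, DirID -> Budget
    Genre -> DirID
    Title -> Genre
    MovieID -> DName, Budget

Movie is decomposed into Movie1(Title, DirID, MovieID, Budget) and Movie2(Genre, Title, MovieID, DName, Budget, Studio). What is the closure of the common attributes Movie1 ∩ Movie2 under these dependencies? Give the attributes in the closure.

Genre, Title, DirID, MovieID, DName, Budget

Movie1 ∩ Movie2 = {Title, MovieID, Budget}.
Title → Genre applies, adding Genre
MovieID → DName, Budget applies, adding DName
Genre → DirID applies, adding DirID
Closure: {Genre, Title, DirID, MovieID, DName, Budget}.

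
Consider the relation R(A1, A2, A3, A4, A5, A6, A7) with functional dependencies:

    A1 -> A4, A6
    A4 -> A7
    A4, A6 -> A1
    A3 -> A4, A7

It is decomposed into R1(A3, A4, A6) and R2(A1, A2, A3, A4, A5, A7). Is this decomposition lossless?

Common attributes: R1 ∩ R2 = {A3, A4}.
Closure of {A3, A4}: A4 → A7 applies, adding A7. So (A3, A4)⁺ = {A3, A4, A7}.
The closure contains neither all of R1 = {A3, A4, A6} nor all of R2 = {A1, A2, A3, A4, A5, A7}, so the common attributes are not a superkey of either fragment. The join is lossy.

No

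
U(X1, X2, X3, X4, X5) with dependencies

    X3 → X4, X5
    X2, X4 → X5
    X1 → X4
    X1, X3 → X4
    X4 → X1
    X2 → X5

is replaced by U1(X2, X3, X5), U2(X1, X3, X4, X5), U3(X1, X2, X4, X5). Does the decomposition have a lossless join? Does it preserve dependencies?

Lossless test (chase): Rows 1 and 2 agree on X3; apply X3→X4, X5 and equate their X4, X5 entries. Rows 1 and 2 agree on X4; apply X4→X1 and equate their X1 entries. Row 1 is now all distinguished symbols — the join is lossless.
Dependency preservation: every FD's attributes lie within a single fragment, so each can be enforced locally — preserved.

lossless and dependency-preserving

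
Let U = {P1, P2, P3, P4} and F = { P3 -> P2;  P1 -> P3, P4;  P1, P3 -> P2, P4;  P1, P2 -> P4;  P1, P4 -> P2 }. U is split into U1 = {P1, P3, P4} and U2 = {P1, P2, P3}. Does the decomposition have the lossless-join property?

Yes

Common attributes: U1 ∩ U2 = {P1, P3}.
Closure of {P1, P3}: P3 → P2 applies, adding P2; P1 → P3, P4 applies, adding P4. So (P1, P3)⁺ = {P1, P2, P3, P4}.
This closure contains every attribute of U1, so U1 ∩ U2 → U1. The join is lossless.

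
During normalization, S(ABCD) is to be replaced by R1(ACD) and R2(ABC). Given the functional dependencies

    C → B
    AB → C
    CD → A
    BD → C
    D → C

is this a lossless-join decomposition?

Common attributes: R1 ∩ R2 = {AC}.
Closure of {AC}: C → B applies, adding B. So (AC)⁺ = {ABC}.
This closure contains every attribute of R2, so R1 ∩ R2 → R2. The join is lossless.

Yes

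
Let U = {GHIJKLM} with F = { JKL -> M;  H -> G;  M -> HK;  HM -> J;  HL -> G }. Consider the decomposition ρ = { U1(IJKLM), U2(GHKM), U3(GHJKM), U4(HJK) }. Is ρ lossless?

Yes

Chase test. Columns are GHIJKLM; row i has aⱼ where attribute j ∈ Ui, else bᵢⱼ.
Initial tableau (one row per fragment):
  row 1: b11 b12 a3 a4 a5 a6 a7
  row 2: a1 a2 b23 b24 a5 b26 a7
  row 3: a1 a2 b33 a4 a5 b36 a7
  row 4: b41 a2 b43 a4 a5 b46 b47
Rows 2 and 4 agree on H; apply H→G and equate their G entries.
Rows 1 and 2 agree on M; apply M→HK and equate their HK entries.
Rows 1 and 2 agree on HM; apply HM→J and equate their J entries.
Rows 1 and 2 agree on H; apply H→G and equate their G entries.
Row 1 is now all distinguished symbols — the join is lossless.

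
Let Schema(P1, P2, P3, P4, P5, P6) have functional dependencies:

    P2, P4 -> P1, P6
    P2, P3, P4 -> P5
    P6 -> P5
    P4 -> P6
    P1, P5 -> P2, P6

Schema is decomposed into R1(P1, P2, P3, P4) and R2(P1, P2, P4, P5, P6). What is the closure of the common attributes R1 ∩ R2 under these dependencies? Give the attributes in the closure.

R1 ∩ R2 = {P1, P2, P4}.
P2, P4 → P1, P6 applies, adding P6
P6 → P5 applies, adding P5
Closure: {P1, P2, P4, P5, P6}.

P1, P2, P4, P5, P6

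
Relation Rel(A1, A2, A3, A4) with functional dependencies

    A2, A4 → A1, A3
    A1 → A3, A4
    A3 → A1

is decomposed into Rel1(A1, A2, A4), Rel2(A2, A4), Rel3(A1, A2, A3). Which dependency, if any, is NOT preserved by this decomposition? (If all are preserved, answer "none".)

A2, A4 → A1, A3: restricted closure across fragments reaches A1, A3.
A1 → A3, A4: restricted closure across fragments reaches A3, A4.
A3 → A1 lies within Rel3.
Every dependency is enforceable on the fragments, so the decomposition is dependency-preserving.

none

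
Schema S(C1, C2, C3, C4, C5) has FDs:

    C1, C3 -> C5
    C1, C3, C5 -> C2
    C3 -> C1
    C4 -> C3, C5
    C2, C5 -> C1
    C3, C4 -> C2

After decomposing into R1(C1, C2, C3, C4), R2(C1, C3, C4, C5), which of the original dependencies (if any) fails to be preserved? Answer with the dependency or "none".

C2, C5 -> C1

Check C2, C5 → C1: no single fragment contains all of {C1, C2, C5}, and the restricted closure of {C2, C5} across the fragments never reaches {C1}.
C1, C3 → C5 is preserved.
C1, C3, C5 → C2 is preserved.
C3 → C1 is preserved.
C4 → C3, C5 is preserved.
C3, C4 → C2 is preserved.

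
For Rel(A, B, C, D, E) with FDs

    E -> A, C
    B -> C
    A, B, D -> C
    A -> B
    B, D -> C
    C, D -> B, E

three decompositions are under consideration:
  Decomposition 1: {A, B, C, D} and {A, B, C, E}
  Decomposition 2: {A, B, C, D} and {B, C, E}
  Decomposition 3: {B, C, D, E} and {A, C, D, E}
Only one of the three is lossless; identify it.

Decomposition 1: common = {A, B, C}, closure = {A, B, C} → lossy.
Decomposition 2: common = {B, C}, closure = {B, C} → lossy.
Decomposition 3: common = {C, D, E}, closure = {A, B, C, D, E} → lossless.

Decomposition 3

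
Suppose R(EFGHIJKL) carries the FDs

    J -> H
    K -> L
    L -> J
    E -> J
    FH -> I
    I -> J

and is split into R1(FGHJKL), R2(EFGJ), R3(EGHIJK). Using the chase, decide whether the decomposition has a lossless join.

No

Chase test. Columns are EFGHIJKL; row i has aⱼ where attribute j ∈ Ri, else bᵢⱼ.
Initial tableau (one row per fragment):
  row 1: b11 a2 a3 a4 b15 a6 a7 a8
  row 2: a1 a2 a3 b24 b25 a6 b27 b28
  row 3: a1 b32 a3 a4 a5 a6 a7 b38
Rows 1 and 2 agree on J; apply J→H and equate their H entries.
Rows 1 and 3 agree on K; apply K→L and equate their L entries.
Rows 1 and 2 agree on FH; apply FH→I and equate their I entries.
No row becomes fully distinguished — the join is lossy.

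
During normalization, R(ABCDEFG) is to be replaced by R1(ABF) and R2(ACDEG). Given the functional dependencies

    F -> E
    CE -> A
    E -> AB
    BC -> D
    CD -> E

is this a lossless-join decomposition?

No

Common attributes: R1 ∩ R2 = {A}.
No dependency enlarges {A}, so (A)⁺ = {A}.
The closure contains neither all of R1 = {ABF} nor all of R2 = {ACDEG}, so the common attributes are not a superkey of either fragment. The join is lossy.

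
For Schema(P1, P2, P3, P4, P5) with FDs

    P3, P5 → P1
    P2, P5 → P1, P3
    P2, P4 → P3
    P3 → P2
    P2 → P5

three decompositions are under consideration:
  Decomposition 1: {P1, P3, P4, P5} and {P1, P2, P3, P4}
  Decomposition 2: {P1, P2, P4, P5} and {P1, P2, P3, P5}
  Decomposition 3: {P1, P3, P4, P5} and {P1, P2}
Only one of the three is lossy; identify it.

Decomposition 1: common = {P1, P3, P4}, closure = {P1, P2, P3, P4, P5} → lossless.
Decomposition 2: common = {P1, P2, P5}, closure = {P1, P2, P3, P5} → lossless.
Decomposition 3: common = {P1}, closure = {P1} → lossy.

Decomposition 3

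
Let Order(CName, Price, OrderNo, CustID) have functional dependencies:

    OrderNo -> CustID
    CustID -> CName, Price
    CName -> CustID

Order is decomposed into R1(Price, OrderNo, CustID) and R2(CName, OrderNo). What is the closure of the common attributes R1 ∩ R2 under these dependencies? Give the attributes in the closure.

CName, Price, OrderNo, CustID

R1 ∩ R2 = {OrderNo}.
OrderNo → CustID applies, adding CustID
CustID → CName, Price applies, adding CName, Price
Closure: {CName, Price, OrderNo, CustID}.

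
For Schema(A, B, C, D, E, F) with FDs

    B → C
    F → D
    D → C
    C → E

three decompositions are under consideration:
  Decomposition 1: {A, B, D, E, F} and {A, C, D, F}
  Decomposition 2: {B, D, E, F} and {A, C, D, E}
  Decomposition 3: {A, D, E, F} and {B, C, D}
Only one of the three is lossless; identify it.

Decomposition 1

Decomposition 1: common = {A, D, F}, closure = {A, C, D, E, F} → lossless.
Decomposition 2: common = {D, E}, closure = {C, D, E} → lossy.
Decomposition 3: common = {D}, closure = {C, D, E} → lossy.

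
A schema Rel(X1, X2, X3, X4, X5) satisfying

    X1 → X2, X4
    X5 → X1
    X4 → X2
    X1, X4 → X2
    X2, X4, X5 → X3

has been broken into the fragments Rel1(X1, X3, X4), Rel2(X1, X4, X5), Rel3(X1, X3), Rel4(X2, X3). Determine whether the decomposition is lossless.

No

Chase test. Columns are X1, X2, X3, X4, X5; row i has aⱼ where attribute j ∈ Reli, else bᵢⱼ.
Initial tableau (one row per fragment):
  row 1: a1 b12 a3 a4 b15
  row 2: a1 b22 b23 a4 a5
  row 3: a1 b32 a3 b34 b35
  row 4: b41 a2 a3 b44 b45
Rows 1 and 2 agree on X1; apply X1→X2, X4 and equate their X2, X4 entries.
Rows 1 and 3 agree on X1; apply X1→X2, X4 and equate their X2, X4 entries.
No row becomes fully distinguished — the join is lossy.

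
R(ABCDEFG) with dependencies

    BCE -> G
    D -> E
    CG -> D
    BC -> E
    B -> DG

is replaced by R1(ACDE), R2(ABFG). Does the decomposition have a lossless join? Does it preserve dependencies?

lossy and not dependency-preserving

Lossless test: (A)⁺ = {A}, which is a superkey of neither fragment — lossy.
Dependency preservation: the restricted closure of {CG} across the fragments never reaches {D}, so CG → D cannot be enforced without a join — not preserved.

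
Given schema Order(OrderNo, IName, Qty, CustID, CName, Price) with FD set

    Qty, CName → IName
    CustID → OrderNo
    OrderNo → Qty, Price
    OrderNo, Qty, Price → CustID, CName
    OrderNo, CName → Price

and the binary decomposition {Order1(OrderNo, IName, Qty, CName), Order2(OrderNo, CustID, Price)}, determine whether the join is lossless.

Yes

Common attributes: Order1 ∩ Order2 = {OrderNo}.
Closure of {OrderNo}: OrderNo → Qty, Price applies, adding Qty, Price; OrderNo, Qty, Price → CustID, CName applies, adding CustID, CName; Qty, CName → IName applies, adding IName. So (OrderNo)⁺ = {OrderNo, IName, Qty, CustID, CName, Price}.
This closure contains every attribute of Order1, so Order1 ∩ Order2 → Order1. The join is lossless.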